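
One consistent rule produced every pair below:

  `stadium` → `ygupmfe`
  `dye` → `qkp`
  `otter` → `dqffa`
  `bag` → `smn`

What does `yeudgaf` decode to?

tourism

The output letters match the input read backwards, each shifted +12: stadium reversed is muidats. Read the word backwards and shift each letter +12.
Undoing it on yeudgaf: shift back: y−12=m, e−12=s, u−12=i, d−12=r, g−12=u, a−12=o, f−12=t → msiruot; then reverse → tourism.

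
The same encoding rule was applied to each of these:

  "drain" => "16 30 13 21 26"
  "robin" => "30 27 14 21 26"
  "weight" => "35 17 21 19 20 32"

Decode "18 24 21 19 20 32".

The number is (letter's place in the alphabet, a=1) + 12.
Decoding 18 24 21 19 20 32: 18→(18−12)÷1=6=f, 24→(24−12)÷1=12=l, 21→(21−12)÷1=9=i, 19→(19−12)÷1=7=g, 20→(20−12)÷1=8=h, 32→(32−12)÷1=20=t.

flight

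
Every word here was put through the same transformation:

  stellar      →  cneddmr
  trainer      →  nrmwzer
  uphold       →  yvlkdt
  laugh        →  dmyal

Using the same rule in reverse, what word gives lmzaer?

s(18)→c(2) and t(19)→n(13) fit y≡11x+12 (mod 26); the inverse of 11 mod 26 is 19. This is an affine cipher: with a=0,…,z=25, each position x becomes (11x+12) mod 26.
Reversing it on lmzaer: l(11)→19·(11−12)≡7=h; m(12)→19·(12−12)≡0=a; z(25)→19·(25−12)≡13=n; a(0)→19·(0−12)≡6=g; e(4)→19·(4−12)≡4=e; r(17)→19·(17−12)≡17=r (all mod 26).

hanger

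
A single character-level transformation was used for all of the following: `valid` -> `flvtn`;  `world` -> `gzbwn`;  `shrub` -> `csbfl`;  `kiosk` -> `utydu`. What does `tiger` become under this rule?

dtqpb

Shifts by position in valid: pos 0: v→f (+10), pos 1: a→l (+11), pos 2: l→v (+10), pos 3: i→t (+11) — repeating every 2. A repeating key of period 2 is used — shifts +10, +11 over and over.
On tiger: t+10=d, i+11=t, g+10=q, e+11=p, r+10=b.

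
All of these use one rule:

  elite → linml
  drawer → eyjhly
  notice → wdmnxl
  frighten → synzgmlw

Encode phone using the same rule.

e(4)→l(11) and l(11)→i(8) fit y≡7x+9 (mod 26); the inverse of 7 mod 26 is 15. Treating letters as 0–25, the rule is x ↦ 7x + 9 (mod 26).
Applying it to phone: p(15)→7·15+9≡10=k; h(7)→7·7+9≡6=g; o(14)→7·14+9≡3=d; n(13)→7·13+9≡22=w; e(4)→7·4+9≡11=l (all mod 26).

kgdwl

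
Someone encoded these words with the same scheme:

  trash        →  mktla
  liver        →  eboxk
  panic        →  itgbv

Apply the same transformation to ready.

kxtwr

Compare letters: t→m is +19, r→k is +19, a→t is +19 — a constant shift. Every letter moves 19 places later in the alphabet, wrapping around z→a.
Applying it to ready: r+19=k, e+19=x, a+19=t, d+19=w, y+19=r.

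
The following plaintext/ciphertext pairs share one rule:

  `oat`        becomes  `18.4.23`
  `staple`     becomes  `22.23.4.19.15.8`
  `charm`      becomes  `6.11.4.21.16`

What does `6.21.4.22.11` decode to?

o is letter #15 and maps to 18: an offset of 3. Each letter is replaced by its alphabet position (a=1..z=26) + 3.
Reversing it on 6.21.4.22.11: 6→(6−3)÷1=3=c, 21→(21−3)÷1=18=r, 4→(4−3)÷1=1=a, 22→(22−3)÷1=19=s, 11→(11−3)÷1=8=h.

crash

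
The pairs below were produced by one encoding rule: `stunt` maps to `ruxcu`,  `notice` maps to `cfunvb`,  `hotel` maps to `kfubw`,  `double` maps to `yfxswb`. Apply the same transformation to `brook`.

sofft

Each letter's alphabet position (a=0..z=25) is mapped through 3·x+15 mod 26 — an affine cipher.
For brook: b(1)→3·1+15≡18=s; r(17)→3·17+15≡14=o; o(14)→3·14+15≡5=f; o(14)→3·14+15≡5=f; k(10)→3·10+15≡19=t (all mod 26).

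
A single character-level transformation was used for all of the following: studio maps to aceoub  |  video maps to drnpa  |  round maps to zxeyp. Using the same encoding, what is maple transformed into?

Each letter shifts forward by (position + 8), i.e. 8, 9, 10, … — the shift grows by one for each successive letter.
For maple: m+8=u, a+9=j, p+10=z, l+11=w, e+12=q.

ujzwq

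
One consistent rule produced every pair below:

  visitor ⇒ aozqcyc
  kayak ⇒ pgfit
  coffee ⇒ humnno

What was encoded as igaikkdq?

In visitor: v→a is +5, i→o is +6, s→z is +7, i→q is +8 — the shift increases by 1 each position. Each letter shifts forward by (position + 5), i.e. 5, 6, 7, … — the shift grows by one for each successive letter.
Decoding igaikkdq: i−5=d, g−6=a, a−7=t, i−8=a, k−9=b, k−10=a, d−11=s, q−12=e.

database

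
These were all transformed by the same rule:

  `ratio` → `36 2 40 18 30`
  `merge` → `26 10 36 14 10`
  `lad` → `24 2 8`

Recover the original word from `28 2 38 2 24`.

nasal

r(#18)→36 and a(#1)→2: differences scale by 2, so n = 2·pos + 0. With a=1..z=26, the number is 2·pos.
Decoding 28 2 38 2 24: 28→(28−0)÷2=14=n, 2→(2−0)÷2=1=a, 38→(38−0)÷2=19=s, 2→(2−0)÷2=1=a, 24→(24−0)÷2=12=l.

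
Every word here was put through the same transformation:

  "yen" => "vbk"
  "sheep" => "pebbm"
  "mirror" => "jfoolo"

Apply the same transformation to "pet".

mbq

Compare letters: y→v is +23, e→b is +23, n→k is +23 — a constant shift. Each letter is shifted forward by 23 in the alphabet (a Caesar shift of +23).
Applying it to pet: p+23=m, e+23=b, t+23=q.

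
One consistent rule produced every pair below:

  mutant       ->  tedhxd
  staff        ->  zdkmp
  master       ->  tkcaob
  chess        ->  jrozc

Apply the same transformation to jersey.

Shifts by position in mutant: pos 0: m→t (+7), pos 1: u→e (+10), pos 2: t→d (+10), pos 3: a→h (+7), pos 4: n→x (+10), pos 5: t→d (+10) — repeating every 3. The shifts repeat in a cycle of length 3: positions 0,1,… shift by +7, +10, +10, then the pattern repeats.
Applying it to jersey: j+7=q, e+10=o, r+10=b, s+7=z, e+10=o, y+10=i.

qobzoi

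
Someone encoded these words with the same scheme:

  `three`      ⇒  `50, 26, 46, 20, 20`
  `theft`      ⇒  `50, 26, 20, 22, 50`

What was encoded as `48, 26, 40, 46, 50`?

t(#20)→50 and h(#8)→26: differences scale by 2, so n = 2·pos + 10. With a=1..z=26, the number is 2·pos + 10.
Undoing it on 48, 26, 40, 46, 50: 48→(48−10)÷2=19=s, 26→(26−10)÷2=8=h, 40→(40−10)÷2=15=o, 46→(46−10)÷2=18=r, 50→(50−10)÷2=20=t.

short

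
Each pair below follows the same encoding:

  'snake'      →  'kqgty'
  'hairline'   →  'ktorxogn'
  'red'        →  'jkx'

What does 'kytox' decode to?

rinse

The output letters match the input read backwards, each shifted +6: snake reversed is ekans. Read the word backwards and shift each letter +6.
Undoing it on kytox: shift back: k−6=e, y−6=s, t−6=n, o−6=i, x−6=r → esnir; then reverse → rinse.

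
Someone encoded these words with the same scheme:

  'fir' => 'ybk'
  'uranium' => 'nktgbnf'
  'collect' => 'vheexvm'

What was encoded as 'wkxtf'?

dream

Compare letters: f→y is +19, i→b is +19, r→k is +19 — a constant shift. Every letter moves 19 places later in the alphabet, wrapping around z→a.
Reversing it on wkxtf: w−19=d, k−19=r, x−19=e, t−19=a, f−19=m.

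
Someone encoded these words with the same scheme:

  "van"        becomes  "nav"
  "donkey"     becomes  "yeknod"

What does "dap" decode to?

pad

The output letters match the input read backwards: van reversed is nav. It's just the letters in reverse order.
Undoing it on dap: then reverse → pad.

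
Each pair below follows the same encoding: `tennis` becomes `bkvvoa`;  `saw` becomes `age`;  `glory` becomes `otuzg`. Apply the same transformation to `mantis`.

ugvboa

The shift depends on letter class: consonant t→b is +8, but vowel e→k is +6. Two shifts are in play — +6 for a/e/i/o/u, +8 for every other letter.
Applying it to mantis: m(cons)+8=u, a(vowel)+6=g, n(cons)+8=v, t(cons)+8=b, i(vowel)+6=o, s(cons)+8=a.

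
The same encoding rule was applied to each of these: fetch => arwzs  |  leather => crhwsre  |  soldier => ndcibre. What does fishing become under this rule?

abnsbuj

Each letter's alphabet position (a=0..z=25) is mapped through 9·x+7 mod 26 — an affine cipher.
On fishing: f(5)→9·5+7≡0=a; i(8)→9·8+7≡1=b; s(18)→9·18+7≡13=n; h(7)→9·7+7≡18=s; i(8)→9·8+7≡1=b; n(13)→9·13+7≡20=u; g(6)→9·6+7≡9=j (all mod 26).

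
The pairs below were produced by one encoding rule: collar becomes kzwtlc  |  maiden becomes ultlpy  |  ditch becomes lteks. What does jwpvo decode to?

Shifts by position in collar: pos 0: c→k (+8), pos 1: o→z (+11), pos 2: l→w (+11), pos 3: l→t (+8), pos 4: a→l (+11), pos 5: r→c (+11) — repeating every 3. The shifts repeat in a cycle of length 3: positions 0,1,… shift by +8, +11, +11, then the pattern repeats.
Reversing it on jwpvo: j−8=b, w−11=l, p−11=e, v−8=n, o−11=d.

blend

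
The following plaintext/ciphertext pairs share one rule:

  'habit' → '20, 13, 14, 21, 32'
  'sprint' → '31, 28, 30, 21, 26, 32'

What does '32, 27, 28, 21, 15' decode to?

topic

Letters become their 1-based position plus 12 (so a→13, b→14, …).
Undoing it on 32, 27, 28, 21, 15: 32→(32−12)÷1=20=t, 27→(27−12)÷1=15=o, 28→(28−12)÷1=16=p, 21→(21−12)÷1=9=i, 15→(15−12)÷1=3=c.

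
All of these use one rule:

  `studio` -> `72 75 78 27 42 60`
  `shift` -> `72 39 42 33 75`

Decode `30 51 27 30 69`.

With a=1..z=26, the number is 3·pos + 15.
Undoing it on 30 51 27 30 69: 30→(30−15)÷3=5=e, 51→(51−15)÷3=12=l, 27→(27−15)÷3=4=d, 30→(30−15)÷3=5=e, 69→(69−15)÷3=18=r.

elder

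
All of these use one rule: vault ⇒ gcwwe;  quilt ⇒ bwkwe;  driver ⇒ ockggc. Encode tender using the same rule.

The shift depends on letter class: consonant v→g is +11, but vowel a→c is +2. Two shifts are in play — +2 for a/e/i/o/u, +11 for every other letter.
On tender: t(cons)+11=e, e(vowel)+2=g, n(cons)+11=y, d(cons)+11=o, e(vowel)+2=g, r(cons)+11=c.

egyogc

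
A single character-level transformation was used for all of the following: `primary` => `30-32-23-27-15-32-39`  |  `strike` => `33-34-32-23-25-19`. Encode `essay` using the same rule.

p is letter #16 and maps to 30: an offset of 14. The number is (letter's place in the alphabet, a=1) + 14.
For essay: e=5→19, s=19→33, s=19→33, a=1→15, y=25→39.

19-33-33-15-39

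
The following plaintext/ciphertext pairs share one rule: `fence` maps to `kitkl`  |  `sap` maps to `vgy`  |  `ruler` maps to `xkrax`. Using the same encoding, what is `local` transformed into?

rgiur

The output letters match the input read backwards, each shifted +6: fence reversed is ecnef. The word is reversed, then every letter is shifted forward by 6.
Applying it to local: reverse → lacol; then shift: l+6=r, a+6=g, c+6=i, o+6=u, l+6=r.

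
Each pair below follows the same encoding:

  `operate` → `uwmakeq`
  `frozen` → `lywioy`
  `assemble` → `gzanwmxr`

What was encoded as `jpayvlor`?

displace

In operate: o→u is +6, p→w is +7, e→m is +8, r→a is +9 — the shift increases by 1 each position. Letter i (0-indexed) is shifted by i+6, so successive shifts are 6, 7, 8, ….
Decoding jpayvlor: j−6=d, p−7=i, a−8=s, y−9=p, v−10=l, l−11=a, o−12=c, r−13=e.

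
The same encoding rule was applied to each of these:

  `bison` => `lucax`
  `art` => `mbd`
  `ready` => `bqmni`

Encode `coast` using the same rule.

mamcd

The shift depends on letter class: consonant b→l is +10, but vowel i→u is +12. Two shifts are in play — +12 for a/e/i/o/u, +10 for every other letter.
Applying it to coast: c(cons)+10=m, o(vowel)+12=a, a(vowel)+12=m, s(cons)+10=c, t(cons)+10=d.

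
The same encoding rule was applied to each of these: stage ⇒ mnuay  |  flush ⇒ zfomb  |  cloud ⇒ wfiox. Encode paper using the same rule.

Compare letters: s→m is +20, t→n is +20, a→u is +20 — a constant shift. Each letter is shifted forward by 20 in the alphabet (a Caesar shift of +20).
For paper: p+20=j, a+20=u, p+20=j, e+20=y, r+20=l.

jujyl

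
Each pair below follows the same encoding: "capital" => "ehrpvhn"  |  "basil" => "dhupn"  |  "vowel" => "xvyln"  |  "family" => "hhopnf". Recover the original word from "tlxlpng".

revenge

Shifts by position in capital: pos 0: c→e (+2), pos 1: a→h (+7), pos 2: p→r (+2), pos 3: i→p (+7) — repeating every 2. It's a Vigenère-style cipher with numeric key [2,7]: position i shifts by key[i mod 2].
Reversing it on tlxlpng: t−2=r, l−7=e, x−2=v, l−7=e, p−2=n, n−7=g, g−2=e.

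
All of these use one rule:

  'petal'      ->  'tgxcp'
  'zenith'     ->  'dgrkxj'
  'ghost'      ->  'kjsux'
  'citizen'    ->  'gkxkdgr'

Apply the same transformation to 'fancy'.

Shifts by position in petal: pos 0: p→t (+4), pos 1: e→g (+2), pos 2: t→x (+4), pos 3: a→c (+2) — repeating every 2. The shifts repeat in a cycle of length 2: positions 0,1,… shift by +4, +2, then the pattern repeats.
On fancy: f+4=j, a+2=c, n+4=r, c+2=e, y+4=c.

jcrec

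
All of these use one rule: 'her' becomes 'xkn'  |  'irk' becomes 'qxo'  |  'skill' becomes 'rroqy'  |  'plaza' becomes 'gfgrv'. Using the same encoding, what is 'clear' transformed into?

Read the word backwards and shift each letter +6.
For clear: reverse → raelc; then shift: r+6=x, a+6=g, e+6=k, l+6=r, c+6=i.

xgkri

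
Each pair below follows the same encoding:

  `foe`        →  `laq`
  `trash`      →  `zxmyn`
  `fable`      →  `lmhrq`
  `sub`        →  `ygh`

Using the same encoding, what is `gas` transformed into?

The shift depends on letter class: consonant f→l is +6, but vowel o→a is +12. Vowels shift forward by 12 and consonants shift forward by 6.
Applying it to gas: g(cons)+6=m, a(vowel)+12=m, s(cons)+6=y.

mmy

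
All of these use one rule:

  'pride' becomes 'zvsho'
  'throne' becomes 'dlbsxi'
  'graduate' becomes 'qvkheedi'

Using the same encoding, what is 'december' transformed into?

Shifts by position in pride: pos 0: p→z (+10), pos 1: r→v (+4), pos 2: i→s (+10), pos 3: d→h (+4) — repeating every 2. The shifts repeat in a cycle of length 2: positions 0,1,… shift by +10, +4, then the pattern repeats.
Applying it to december: d+10=n, e+4=i, c+10=m, e+4=i, m+10=w, b+4=f, e+10=o, r+4=v.

nimiwfov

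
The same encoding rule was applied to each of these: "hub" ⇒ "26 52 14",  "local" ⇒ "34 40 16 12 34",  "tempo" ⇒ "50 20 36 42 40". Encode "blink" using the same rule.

14 34 28 38 32

h(#8)→26 and u(#21)→52: differences scale by 2, so n = 2·pos + 10. Each letter becomes 2×(its alphabet position, a=1..z=26) + 10.
On blink: b=2→14, l=12→34, i=9→28, n=14→38, k=11→32.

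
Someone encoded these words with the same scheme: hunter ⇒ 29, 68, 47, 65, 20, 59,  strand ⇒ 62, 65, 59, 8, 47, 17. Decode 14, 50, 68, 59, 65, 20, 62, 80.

courtesy

Each letter becomes 3×(its alphabet position, a=1..z=26) + 5.
Decoding 14, 50, 68, 59, 65, 20, 62, 80: 14→(14−5)÷3=3=c, 50→(50−5)÷3=15=o, 68→(68−5)÷3=21=u, 59→(59−5)÷3=18=r, 65→(65−5)÷3=20=t, 20→(20−5)÷3=5=e, 62→(62−5)÷3=19=s, 80→(80−5)÷3=25=y.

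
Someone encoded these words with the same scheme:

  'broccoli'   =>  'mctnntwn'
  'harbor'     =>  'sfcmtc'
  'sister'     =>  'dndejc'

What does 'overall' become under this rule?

The shift depends on letter class: consonant b→m is +11, but vowel o→t is +5. Two shifts are in play — +5 for a/e/i/o/u, +11 for every other letter.
For overall: o(vowel)+5=t, v(cons)+11=g, e(vowel)+5=j, r(cons)+11=c, a(vowel)+5=f, l(cons)+11=w, l(cons)+11=w.

tgjcfww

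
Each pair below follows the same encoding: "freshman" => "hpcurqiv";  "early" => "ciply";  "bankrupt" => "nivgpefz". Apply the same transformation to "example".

f(5)→h(7) and r(17)→p(15) fit y≡5x+8 (mod 26); the inverse of 5 mod 26 is 21. Each letter's alphabet position (a=0..z=25) is mapped through 5·x+8 mod 26 — an affine cipher.
On example: e(4)→5·4+8≡2=c; x(23)→5·23+8≡19=t; a(0)→5·0+8≡8=i; m(12)→5·12+8≡16=q; p(15)→5·15+8≡5=f; l(11)→5·11+8≡11=l; e(4)→5·4+8≡2=c (all mod 26).

ctiqflc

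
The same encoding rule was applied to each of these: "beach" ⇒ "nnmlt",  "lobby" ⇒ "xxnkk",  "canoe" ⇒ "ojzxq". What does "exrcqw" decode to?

soften

Shifts by position in beach: pos 0: b→n (+12), pos 1: e→n (+9), pos 2: a→m (+12), pos 3: c→l (+9) — repeating every 2. A repeating key of period 2 is used — shifts +12, +9 over and over.
Reversing it on exrcqw: e−12=s, x−9=o, r−12=f, c−9=t, q−12=e, w−9=n.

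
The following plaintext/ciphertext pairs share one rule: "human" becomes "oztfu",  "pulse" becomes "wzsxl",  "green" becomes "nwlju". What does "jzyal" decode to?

Shifts by position in human: pos 0: h→o (+7), pos 1: u→z (+5), pos 2: m→t (+7), pos 3: a→f (+5) — repeating every 2. The shifts repeat in a cycle of length 2: positions 0,1,… shift by +7, +5, then the pattern repeats.
Reversing it on jzyal: j−7=c, z−5=u, y−7=r, a−5=v, l−7=e.

curve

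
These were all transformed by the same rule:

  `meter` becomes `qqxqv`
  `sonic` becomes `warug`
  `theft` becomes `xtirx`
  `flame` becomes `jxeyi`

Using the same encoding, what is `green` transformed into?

kdiqr

Shifts by position in meter: pos 0: m→q (+4), pos 1: e→q (+12), pos 2: t→x (+4), pos 3: e→q (+12) — repeating every 2. It's a Vigenère-style cipher with numeric key [4,12]: position i shifts by key[i mod 2].
For green: g+4=k, r+12=d, e+4=i, e+12=q, n+4=r.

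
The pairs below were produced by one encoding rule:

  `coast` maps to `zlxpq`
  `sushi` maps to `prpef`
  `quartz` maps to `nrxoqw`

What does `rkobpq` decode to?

unrest

This is a Caesar cipher with shift 23.
Reversing it on rkobpq: r−23=u, k−23=n, o−23=r, b−23=e, p−23=s, q−23=t.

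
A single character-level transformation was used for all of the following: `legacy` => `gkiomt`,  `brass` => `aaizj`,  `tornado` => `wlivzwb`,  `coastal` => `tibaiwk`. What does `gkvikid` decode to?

vacancy

The output letters match the input read backwards, each shifted +8: legacy reversed is ycagel. Two steps: reverse the string, then apply a Caesar shift of +8.
Reversing it on gkvikid: shift back: g−8=y, k−8=c, v−8=n, i−8=a, k−8=c, i−8=a, d−8=v → ycnacav; then reverse → vacancy.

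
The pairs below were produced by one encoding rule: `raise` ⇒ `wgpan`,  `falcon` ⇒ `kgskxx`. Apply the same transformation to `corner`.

huyvnb

In raise: r→w is +5, a→g is +6, i→p is +7, s→a is +8 — the shift increases by 1 each position. Letter i (0-indexed) is shifted by i+5, so successive shifts are 5, 6, 7, ….
Applying it to corner: c+5=h, o+6=u, r+7=y, n+8=v, e+9=n, r+10=b.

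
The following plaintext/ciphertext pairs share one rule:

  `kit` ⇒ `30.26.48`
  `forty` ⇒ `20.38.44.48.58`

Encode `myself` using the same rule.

34.58.46.18.32.20

The formula is n = 2×(alphabet index, a=1) + 8.
On myself: m=13→34, y=25→58, s=19→46, e=5→18, l=12→32, f=6→20.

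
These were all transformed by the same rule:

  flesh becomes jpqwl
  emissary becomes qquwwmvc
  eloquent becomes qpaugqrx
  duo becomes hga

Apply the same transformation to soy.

wac

The shift depends on letter class: consonant f→j is +4, but vowel e→q is +12. Vowels shift forward by 12 and consonants shift forward by 4.
Applying it to soy: s(cons)+4=w, o(vowel)+12=a, y(cons)+4=c.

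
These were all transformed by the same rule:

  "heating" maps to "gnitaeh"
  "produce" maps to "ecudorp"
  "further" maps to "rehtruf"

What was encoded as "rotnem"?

The output letters match the input read backwards: heating reversed is gnitaeh. It's just the letters in reverse order.
Reversing it on rotnem: then reverse → mentor.

mentor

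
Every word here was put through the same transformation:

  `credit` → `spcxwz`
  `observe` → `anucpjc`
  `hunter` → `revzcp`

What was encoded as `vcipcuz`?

c(2)→s(18) and r(17)→p(15) fit y≡5x+8 (mod 26); the inverse of 5 mod 26 is 21. Treating letters as 0–25, the rule is x ↦ 5x + 8 (mod 26).
Decoding vcipcuz: v(21)→21·(21−8)≡13=n; c(2)→21·(2−8)≡4=e; i(8)→21·(8−8)≡0=a; p(15)→21·(15−8)≡17=r; c(2)→21·(2−8)≡4=e; u(20)→21·(20−8)≡18=s; z(25)→21·(25−8)≡19=t (all mod 26).

nearest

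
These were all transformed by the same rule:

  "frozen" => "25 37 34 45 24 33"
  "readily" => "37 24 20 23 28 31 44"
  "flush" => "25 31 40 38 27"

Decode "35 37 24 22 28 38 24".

f is letter #6 and maps to 25: an offset of 19. The number is (letter's place in the alphabet, a=1) + 19.
Decoding 35 37 24 22 28 38 24: 35→(35−19)÷1=16=p, 37→(37−19)÷1=18=r, 24→(24−19)÷1=5=e, 22→(22−19)÷1=3=c, 28→(28−19)÷1=9=i, 38→(38−19)÷1=19=s, 24→(24−19)÷1=5=e.

precise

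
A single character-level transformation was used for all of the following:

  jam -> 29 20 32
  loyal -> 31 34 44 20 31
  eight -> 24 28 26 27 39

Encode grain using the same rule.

j is letter #10 and maps to 29: an offset of 19. The number is (letter's place in the alphabet, a=1) + 19.
Applying it to grain: g=7→26, r=18→37, a=1→20, i=9→28, n=14→33.

26 37 20 28 33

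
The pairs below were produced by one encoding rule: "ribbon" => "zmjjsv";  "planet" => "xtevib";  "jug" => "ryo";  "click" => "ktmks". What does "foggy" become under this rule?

The shift depends on letter class: consonant r→z is +8, but vowel i→m is +4. Two shifts are in play — +4 for a/e/i/o/u, +8 for every other letter.
For foggy: f(cons)+8=n, o(vowel)+4=s, g(cons)+8=o, g(cons)+8=o, y(cons)+8=g.

nsoog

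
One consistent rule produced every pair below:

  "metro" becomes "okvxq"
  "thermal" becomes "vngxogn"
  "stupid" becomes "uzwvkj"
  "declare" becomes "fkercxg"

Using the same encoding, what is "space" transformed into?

uvcig

Shifts by position in metro: pos 0: m→o (+2), pos 1: e→k (+6), pos 2: t→v (+2), pos 3: r→x (+6) — repeating every 2. A repeating key of period 2 is used — shifts +2, +6 over and over.
Applying it to space: s+2=u, p+6=v, a+2=c, c+6=i, e+2=g.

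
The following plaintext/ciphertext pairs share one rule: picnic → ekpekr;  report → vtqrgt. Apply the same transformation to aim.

The output letters match the input read backwards, each shifted +2: picnic reversed is cincip. The word is reversed, then every letter is shifted forward by 2.
For aim: reverse → mia; then shift: m+2=o, i+2=k, a+2=c.

okc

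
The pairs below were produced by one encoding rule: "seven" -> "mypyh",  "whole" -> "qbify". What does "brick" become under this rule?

Compare letters: s→m is +20, e→y is +20, v→p is +20 — a constant shift. This is a Caesar cipher with shift 20.
On brick: b+20=v, r+20=l, i+20=c, c+20=w, k+20=e.

vlcwe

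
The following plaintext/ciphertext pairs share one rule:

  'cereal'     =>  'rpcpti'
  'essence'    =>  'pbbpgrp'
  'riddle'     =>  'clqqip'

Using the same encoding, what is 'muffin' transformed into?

This is an affine cipher: with a=0,…,z=25, each position x becomes (25x+19) mod 26.
For muffin: m(12)→25·12+19≡7=h; u(20)→25·20+19≡25=z; f(5)→25·5+19≡14=o; f(5)→25·5+19≡14=o; i(8)→25·8+19≡11=l; n(13)→25·13+19≡6=g (all mod 26).

hzoolg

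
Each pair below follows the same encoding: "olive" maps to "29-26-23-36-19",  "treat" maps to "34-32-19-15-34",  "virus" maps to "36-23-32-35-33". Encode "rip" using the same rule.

32-23-30

Each letter is replaced by its alphabet position (a=1..z=26) + 14.
On rip: r=18→32, i=9→23, p=16→30.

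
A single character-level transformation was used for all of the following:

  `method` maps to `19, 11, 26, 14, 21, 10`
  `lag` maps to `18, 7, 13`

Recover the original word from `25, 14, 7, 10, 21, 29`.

m is letter #13 and maps to 19: an offset of 6. Each letter is replaced by its alphabet position (a=1..z=26) + 6.
Decoding 25, 14, 7, 10, 21, 29: 25→(25−6)÷1=19=s, 14→(14−6)÷1=8=h, 7→(7−6)÷1=1=a, 10→(10−6)÷1=4=d, 21→(21−6)÷1=15=o, 29→(29−6)÷1=23=w.

shadow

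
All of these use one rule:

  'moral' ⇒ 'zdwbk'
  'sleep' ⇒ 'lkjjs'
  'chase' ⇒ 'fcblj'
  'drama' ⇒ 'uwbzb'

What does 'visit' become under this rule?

erlra

m(12)→z(25) and o(14)→d(3) fit y≡15x+1 (mod 26); the inverse of 15 mod 26 is 7. This is an affine cipher: with a=0,…,z=25, each position x becomes (15x+1) mod 26.
For visit: v(21)→15·21+1≡4=e; i(8)→15·8+1≡17=r; s(18)→15·18+1≡11=l; i(8)→15·8+1≡17=r; t(19)→15·19+1≡0=a (all mod 26).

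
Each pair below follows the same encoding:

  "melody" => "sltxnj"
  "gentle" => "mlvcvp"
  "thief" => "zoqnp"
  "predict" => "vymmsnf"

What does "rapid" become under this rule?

xhxrn

In melody: m→s is +6, e→l is +7, l→t is +8, o→x is +9 — the shift increases by 1 each position. The shift increases by 1 at each position, starting from +6: 6, 7, 8, ….
Applying it to rapid: r+6=x, a+7=h, p+8=x, i+9=r, d+10=n.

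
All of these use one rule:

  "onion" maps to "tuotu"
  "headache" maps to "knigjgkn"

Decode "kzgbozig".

Read the word backwards and shift each letter +6.
Reversing it on kzgbozig: shift back: k−6=e, z−6=t, g−6=a, b−6=v, o−6=i, z−6=t, i−6=c, g−6=a → etavitca; then reverse → activate.

activate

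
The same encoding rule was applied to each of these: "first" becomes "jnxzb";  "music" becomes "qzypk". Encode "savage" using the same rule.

wfbhon

Each letter shifts forward by (position + 4), i.e. 4, 5, 6, … — the shift grows by one for each successive letter.
On savage: s+4=w, a+5=f, v+6=b, a+7=h, g+8=o, e+9=n.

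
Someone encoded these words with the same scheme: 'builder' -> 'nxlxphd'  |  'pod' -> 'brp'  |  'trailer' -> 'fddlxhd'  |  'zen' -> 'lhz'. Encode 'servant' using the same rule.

The shift depends on letter class: consonant b→n is +12, but vowel u→x is +3. The rule splits by letter class: vowels +3, consonants +12.
On servant: s(cons)+12=e, e(vowel)+3=h, r(cons)+12=d, v(cons)+12=h, a(vowel)+3=d, n(cons)+12=z, t(cons)+12=f.

ehdhdzf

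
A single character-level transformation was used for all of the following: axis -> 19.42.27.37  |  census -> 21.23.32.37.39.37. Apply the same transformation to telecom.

38.23.30.23.21.33.31

a is letter #1 and maps to 19: an offset of 18. Letters become their 1-based position plus 18 (so a→19, b→20, …).
Applying it to telecom: t=20→38, e=5→23, l=12→30, e=5→23, c=3→21, o=15→33, m=13→31.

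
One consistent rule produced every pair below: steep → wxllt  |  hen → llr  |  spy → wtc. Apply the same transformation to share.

wlhvl

Vowels shift forward by 7 and consonants shift forward by 4.
On share: s(cons)+4=w, h(cons)+4=l, a(vowel)+7=h, r(cons)+4=v, e(vowel)+7=l.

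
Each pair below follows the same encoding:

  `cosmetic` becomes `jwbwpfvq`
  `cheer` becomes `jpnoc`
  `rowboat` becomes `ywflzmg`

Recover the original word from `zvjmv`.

snack

In cosmetic: c→j is +7, o→w is +8, s→b is +9, m→w is +10 — the shift increases by 1 each position. Letter i (0-indexed) is shifted by i+7, so successive shifts are 7, 8, 9, ….
Decoding zvjmv: z−7=s, v−8=n, j−9=a, m−10=c, v−11=k.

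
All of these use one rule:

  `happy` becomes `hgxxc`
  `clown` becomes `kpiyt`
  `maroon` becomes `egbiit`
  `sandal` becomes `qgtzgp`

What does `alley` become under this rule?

h(7)→h(7) and a(0)→g(6) fit y≡15x+6 (mod 26); the inverse of 15 mod 26 is 7. This is an affine cipher: with a=0,…,z=25, each position x becomes (15x+6) mod 26.
For alley: a(0)→15·0+6≡6=g; l(11)→15·11+6≡15=p; l(11)→15·11+6≡15=p; e(4)→15·4+6≡14=o; y(24)→15·24+6≡2=c (all mod 26).

gppoc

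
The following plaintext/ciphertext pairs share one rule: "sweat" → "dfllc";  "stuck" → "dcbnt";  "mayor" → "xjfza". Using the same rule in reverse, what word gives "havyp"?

Shifts by position in sweat: pos 0: s→d (+11), pos 1: w→f (+9), pos 2: e→l (+7), pos 3: a→l (+11), pos 4: t→c (+9) — repeating every 3. It's a Vigenère-style cipher with numeric key [11,9,7]: position i shifts by key[i mod 3].
Decoding havyp: h−11=w, a−9=r, v−7=o, y−11=n, p−9=g.

wrong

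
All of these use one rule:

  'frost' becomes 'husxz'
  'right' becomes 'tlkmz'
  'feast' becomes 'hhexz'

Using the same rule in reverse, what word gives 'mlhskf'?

kidney

In frost: f→h is +2, r→u is +3, o→s is +4, s→x is +5 — the shift increases by 1 each position. The shift increases by 1 at each position, starting from +2: 2, 3, 4, ….
Undoing it on mlhskf: m−2=k, l−3=i, h−4=d, s−5=n, k−6=e, f−7=y.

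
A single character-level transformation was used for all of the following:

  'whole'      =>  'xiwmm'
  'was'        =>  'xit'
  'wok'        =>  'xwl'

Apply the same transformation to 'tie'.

The rule splits by letter class: vowels +8, consonants +1.
Applying it to tie: t(cons)+1=u, i(vowel)+8=q, e(vowel)+8=m.

uqm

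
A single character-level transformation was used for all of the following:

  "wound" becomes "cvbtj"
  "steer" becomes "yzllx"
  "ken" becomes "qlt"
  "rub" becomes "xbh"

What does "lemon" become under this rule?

rlsvt

The shift depends on letter class: consonant w→c is +6, but vowel o→v is +7. The rule splits by letter class: vowels +7, consonants +6.
On lemon: l(cons)+6=r, e(vowel)+7=l, m(cons)+6=s, o(vowel)+7=v, n(cons)+6=t.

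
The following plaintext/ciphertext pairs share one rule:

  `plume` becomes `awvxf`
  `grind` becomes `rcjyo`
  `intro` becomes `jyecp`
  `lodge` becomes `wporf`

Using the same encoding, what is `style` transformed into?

dejwf

The shift depends on letter class: consonant p→a is +11, but vowel u→v is +1. Two shifts are in play — +1 for a/e/i/o/u, +11 for every other letter.
On style: s(cons)+11=d, t(cons)+11=e, y(cons)+11=j, l(cons)+11=w, e(vowel)+1=f.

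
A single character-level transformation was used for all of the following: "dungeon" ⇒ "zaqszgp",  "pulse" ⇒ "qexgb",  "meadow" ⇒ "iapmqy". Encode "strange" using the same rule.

qszmdfe

The output letters match the input read backwards, each shifted +12: dungeon reversed is noegnud. Read the word backwards and shift each letter +12.
For strange: reverse → egnarts; then shift: e+12=q, g+12=s, n+12=z, a+12=m, r+12=d, t+12=f, s+12=e.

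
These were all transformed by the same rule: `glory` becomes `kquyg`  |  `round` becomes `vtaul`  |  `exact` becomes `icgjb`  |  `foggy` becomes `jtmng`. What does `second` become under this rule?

In glory: g→k is +4, l→q is +5, o→u is +6, r→y is +7 — the shift increases by 1 each position. Letter i (0-indexed) is shifted by i+4, so successive shifts are 4, 5, 6, ….
Applying it to second: s+4=w, e+5=j, c+6=i, o+7=v, n+8=v, d+9=m.

wjivvm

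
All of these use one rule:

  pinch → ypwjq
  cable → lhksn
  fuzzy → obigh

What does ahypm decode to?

rapid

Shifts by position in pinch: pos 0: p→y (+9), pos 1: i→p (+7), pos 2: n→w (+9), pos 3: c→j (+7) — repeating every 2. The shifts repeat in a cycle of length 2: positions 0,1,… shift by +9, +7, then the pattern repeats.
Undoing it on ahypm: a−9=r, h−7=a, y−9=p, p−7=i, m−9=d.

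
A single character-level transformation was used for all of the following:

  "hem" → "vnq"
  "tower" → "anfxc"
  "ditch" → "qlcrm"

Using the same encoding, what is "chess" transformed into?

bbnql

The word is reversed, then every letter is shifted forward by 9.
Applying it to chess: reverse → ssehc; then shift: s+9=b, s+9=b, e+9=n, h+9=q, c+9=l.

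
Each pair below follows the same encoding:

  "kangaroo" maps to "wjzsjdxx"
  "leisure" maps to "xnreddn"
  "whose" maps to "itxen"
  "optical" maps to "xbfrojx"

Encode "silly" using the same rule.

erxxk

The shift depends on letter class: consonant k→w is +12, but vowel a→j is +9. Two shifts are in play — +9 for a/e/i/o/u, +12 for every other letter.
For silly: s(cons)+12=e, i(vowel)+9=r, l(cons)+12=x, l(cons)+12=x, y(cons)+12=k.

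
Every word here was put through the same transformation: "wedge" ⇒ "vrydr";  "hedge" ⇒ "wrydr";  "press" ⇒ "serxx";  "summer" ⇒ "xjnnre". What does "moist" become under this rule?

w(22)→v(21) and e(4)→r(17) fit y≡19x+19 (mod 26); the inverse of 19 mod 26 is 11. Each letter's alphabet position (a=0..z=25) is mapped through 19·x+19 mod 26 — an affine cipher.
Applying it to moist: m(12)→19·12+19≡13=n; o(14)→19·14+19≡25=z; i(8)→19·8+19≡15=p; s(18)→19·18+19≡23=x; t(19)→19·19+19≡16=q (all mod 26).

nzpxq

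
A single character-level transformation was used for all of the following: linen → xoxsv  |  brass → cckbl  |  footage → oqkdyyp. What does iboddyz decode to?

The output letters match the input read backwards, each shifted +10: linen reversed is nenil. Read the word backwards and shift each letter +10.
Decoding iboddyz: shift back: i−10=y, b−10=r, o−10=e, d−10=t, d−10=t, y−10=o, z−10=p → yrettop; then reverse → pottery.

pottery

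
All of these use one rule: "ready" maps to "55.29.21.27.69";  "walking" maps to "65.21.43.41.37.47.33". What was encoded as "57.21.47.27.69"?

r(#18)→55 and e(#5)→29: differences scale by 2, so n = 2·pos + 19. The formula is n = 2×(alphabet index, a=1) + 19.
Reversing it on 57.21.47.27.69: 57→(57−19)÷2=19=s, 21→(21−19)÷2=1=a, 47→(47−19)÷2=14=n, 27→(27−19)÷2=4=d, 69→(69−19)÷2=25=y.

sandy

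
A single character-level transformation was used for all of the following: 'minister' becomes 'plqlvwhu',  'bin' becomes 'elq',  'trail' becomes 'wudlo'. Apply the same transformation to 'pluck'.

soxfn

Compare letters: m→p is +3, i→l is +3, n→q is +3 — a constant shift. Each letter is shifted forward by 3 in the alphabet (a Caesar shift of +3).
For pluck: p+3=s, l+3=o, u+3=x, c+3=f, k+3=n.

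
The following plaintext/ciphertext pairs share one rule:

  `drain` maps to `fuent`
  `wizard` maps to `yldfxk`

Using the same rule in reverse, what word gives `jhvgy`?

In drain: d→f is +2, r→u is +3, a→e is +4, i→n is +5 — the shift increases by 1 each position. Letter i (0-indexed) is shifted by i+2, so successive shifts are 2, 3, 4, ….
Decoding jhvgy: j−2=h, h−3=e, v−4=r, g−5=b, y−6=s.

herbs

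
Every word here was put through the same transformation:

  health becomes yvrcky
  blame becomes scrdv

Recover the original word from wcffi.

Compare letters: h→y is +17, e→v is +17, a→r is +17 — a constant shift. It's a constant shift of +17 (ROT17).
Reversing it on wcffi: w−17=f, c−17=l, f−17=o, f−17=o, i−17=r.

floor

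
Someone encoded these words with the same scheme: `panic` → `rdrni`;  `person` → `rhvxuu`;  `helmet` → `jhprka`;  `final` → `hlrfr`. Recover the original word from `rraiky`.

In panic: p→r is +2, a→d is +3, n→r is +4, i→n is +5 — the shift increases by 1 each position. Each letter shifts forward by (position + 2), i.e. 2, 3, 4, … — the shift grows by one for each successive letter.
Reversing it on rraiky: r−2=p, r−3=o, a−4=w, i−5=d, k−6=e, y−7=r.

powder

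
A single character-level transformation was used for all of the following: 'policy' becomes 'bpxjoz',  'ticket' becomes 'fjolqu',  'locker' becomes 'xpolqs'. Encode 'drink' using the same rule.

psuow

It's a Vigenère-style cipher with numeric key [12,1]: position i shifts by key[i mod 2].
For drink: d+12=p, r+1=s, i+12=u, n+1=o, k+12=w.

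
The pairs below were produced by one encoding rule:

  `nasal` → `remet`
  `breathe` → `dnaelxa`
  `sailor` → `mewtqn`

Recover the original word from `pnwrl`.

print

n(13)→r(17) and a(0)→e(4) fit y≡25x+4 (mod 26); the inverse of 25 mod 26 is 25. This is an affine cipher: with a=0,…,z=25, each position x becomes (25x+4) mod 26.
Decoding pnwrl: p(15)→25·(15−4)≡15=p; n(13)→25·(13−4)≡17=r; w(22)→25·(22−4)≡8=i; r(17)→25·(17−4)≡13=n; l(11)→25·(11−4)≡19=t (all mod 26).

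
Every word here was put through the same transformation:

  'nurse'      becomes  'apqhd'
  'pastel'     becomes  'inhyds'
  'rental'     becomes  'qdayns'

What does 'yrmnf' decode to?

today

n(13)→a(0) and u(20)→p(15) fit y≡17x+13 (mod 26); the inverse of 17 mod 26 is 23. Each letter's alphabet position (a=0..z=25) is mapped through 17·x+13 mod 26 — an affine cipher.
Undoing it on yrmnf: y(24)→23·(24−13)≡19=t; r(17)→23·(17−13)≡14=o; m(12)→23·(12−13)≡3=d; n(13)→23·(13−13)≡0=a; f(5)→23·(5−13)≡24=y (all mod 26).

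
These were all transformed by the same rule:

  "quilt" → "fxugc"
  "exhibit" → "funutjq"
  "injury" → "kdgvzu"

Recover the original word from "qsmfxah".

voltage

The output letters match the input read backwards, each shifted +12: quilt reversed is tliuq. The word is reversed, then every letter is shifted forward by 12.
Undoing it on qsmfxah: shift back: q−12=e, s−12=g, m−12=a, f−12=t, x−12=l, a−12=o, h−12=v → egatlov; then reverse → voltage.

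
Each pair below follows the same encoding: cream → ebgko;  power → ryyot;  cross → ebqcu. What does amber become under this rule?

Shifts by position in cream: pos 0: c→e (+2), pos 1: r→b (+10), pos 2: e→g (+2), pos 3: a→k (+10) — repeating every 2. It's a Vigenère-style cipher with numeric key [2,10]: position i shifts by key[i mod 2].
Applying it to amber: a+2=c, m+10=w, b+2=d, e+10=o, r+2=t.

cwdot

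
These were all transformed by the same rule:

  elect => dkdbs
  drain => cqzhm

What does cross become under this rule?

This is a Caesar cipher with shift 25.
For cross: c+25=b, r+25=q, o+25=n, s+25=r, s+25=r.

bqnrr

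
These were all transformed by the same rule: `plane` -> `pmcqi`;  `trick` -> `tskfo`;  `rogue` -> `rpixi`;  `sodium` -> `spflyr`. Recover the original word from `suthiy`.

The shift increases by 1 at each position, starting from +0: 0, 1, 2, ….
Decoding suthiy: s−0=s, u−1=t, t−2=r, h−3=e, i−4=e, y−5=t.

street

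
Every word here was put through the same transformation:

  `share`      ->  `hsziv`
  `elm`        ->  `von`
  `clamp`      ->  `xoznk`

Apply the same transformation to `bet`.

This is the alphabet-reversal cipher (Atbash): a becomes z, b becomes y, etc.
For bet: b↔y, e↔v, t↔g.

yvg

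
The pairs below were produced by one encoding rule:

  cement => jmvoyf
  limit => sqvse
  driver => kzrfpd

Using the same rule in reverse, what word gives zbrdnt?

In cement: c→j is +7, e→m is +8, m→v is +9, e→o is +10 — the shift increases by 1 each position. Letter i (0-indexed) is shifted by i+7, so successive shifts are 7, 8, 9, ….
Decoding zbrdnt: z−7=s, b−8=t, r−9=i, d−10=t, n−11=c, t−12=h.

stitch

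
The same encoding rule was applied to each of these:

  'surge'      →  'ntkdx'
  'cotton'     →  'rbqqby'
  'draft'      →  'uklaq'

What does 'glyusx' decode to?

Treating letters as 0–25, the rule is x ↦ 3x + 11 (mod 26).
Reversing it on glyusx: g(6)→9·(6−11)≡7=h; l(11)→9·(11−11)≡0=a; y(24)→9·(24−11)≡13=n; u(20)→9·(20−11)≡3=d; s(18)→9·(18−11)≡11=l; x(23)→9·(23−11)≡4=e (all mod 26).

handle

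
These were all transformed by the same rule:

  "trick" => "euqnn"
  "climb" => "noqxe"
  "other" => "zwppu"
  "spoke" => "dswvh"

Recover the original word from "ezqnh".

twice

Shifts by position in trick: pos 0: t→e (+11), pos 1: r→u (+3), pos 2: i→q (+8), pos 3: c→n (+11), pos 4: k→n (+3) — repeating every 3. A repeating key of period 3 is used — shifts +11, +3, +8 over and over.
Undoing it on ezqnh: e−11=t, z−3=w, q−8=i, n−11=c, h−3=e.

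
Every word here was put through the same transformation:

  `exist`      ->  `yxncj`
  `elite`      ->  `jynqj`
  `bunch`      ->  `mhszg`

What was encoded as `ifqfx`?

The output letters match the input read backwards, each shifted +5: exist reversed is tsixe. Read the word backwards and shift each letter +5.
Decoding ifqfx: shift back: i−5=d, f−5=a, q−5=l, f−5=a, x−5=s → dalas; then reverse → salad.

salad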